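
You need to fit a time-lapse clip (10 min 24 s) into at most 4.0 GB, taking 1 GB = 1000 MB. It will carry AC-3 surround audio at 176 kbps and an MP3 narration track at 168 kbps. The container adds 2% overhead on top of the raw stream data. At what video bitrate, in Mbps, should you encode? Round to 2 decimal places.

49.93 Mbps

Budget: 4.0 GB = 32000.0 Mb.
Stream payload after overhead: 32000.0 / 1.02 = 31372.5 Mb.
10 min 24 s = 624 s
Total bitrate budget: 31372.5 Mb / 624 s = 50.277 Mbps.
Audio total: 176 + 168 = 344 kbps = 0.344 Mbps.
Video: 50.277 − 0.344 = 49.933 Mbps.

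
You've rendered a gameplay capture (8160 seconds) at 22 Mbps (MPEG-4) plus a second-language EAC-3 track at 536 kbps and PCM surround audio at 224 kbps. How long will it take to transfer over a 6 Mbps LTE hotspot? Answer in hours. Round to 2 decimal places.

8.60 hours

Audio total: 536 + 224 = 760 kbps = 0.760 Mbps.
Total bitrate: 22.760 Mbps.
File: 22.760 Mbps × 8160 s = 185721.6 Mb.
At 6 Mbps: 185721.6 / 6 = 30953.6 s ≈ 8.6 hours.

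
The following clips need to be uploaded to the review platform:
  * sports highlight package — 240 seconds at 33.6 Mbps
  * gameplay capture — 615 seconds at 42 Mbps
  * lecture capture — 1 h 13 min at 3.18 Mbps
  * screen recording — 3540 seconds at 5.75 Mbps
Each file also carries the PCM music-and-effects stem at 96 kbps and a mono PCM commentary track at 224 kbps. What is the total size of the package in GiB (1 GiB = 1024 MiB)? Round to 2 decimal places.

Audio total: 96 + 224 = 320 kbps = 0.320 Mbps.
sports highlight package: 33.920 Mbps × 240 s = 8140.8 Mb
gameplay capture: 42.320 Mbps × 615 s = 26026.8 Mb
lecture capture: 3.500 Mbps × 4380 s = 15330.0 Mb
screen recording: 6.070 Mbps × 3540 s = 21487.8 Mb
Total: 70985.4 Mb = 8873.2 MB.
= 8.264 GiB.

8.26 GiB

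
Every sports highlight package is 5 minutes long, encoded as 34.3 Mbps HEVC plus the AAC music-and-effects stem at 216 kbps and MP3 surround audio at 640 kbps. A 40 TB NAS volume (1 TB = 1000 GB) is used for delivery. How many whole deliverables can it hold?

5 min = 300 s
Audio total: 216 + 640 = 856 kbps = 0.856 Mbps.
Total bitrate: 35.156 Mbps.
Per item: 35.156 Mbps × 300 s = 10,547 Mb = 1,318 MB.
Capacity: 40 TB = 320,000,000 Mb; 30340.96 items → 30340 complete.

30340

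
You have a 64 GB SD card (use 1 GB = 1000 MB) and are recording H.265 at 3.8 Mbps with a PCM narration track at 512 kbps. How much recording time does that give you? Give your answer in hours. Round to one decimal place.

33.0 hours

Audio: 512 kbps = 0.512 Mbps.
Total bitrate: 3.8 + 0.512 = 4.312 Mbps.
Capacity: 64 GB = 512,000 Mb.
Recording time: 512,000 / 4.312 = 118,738 s ≈ 33.0 hours.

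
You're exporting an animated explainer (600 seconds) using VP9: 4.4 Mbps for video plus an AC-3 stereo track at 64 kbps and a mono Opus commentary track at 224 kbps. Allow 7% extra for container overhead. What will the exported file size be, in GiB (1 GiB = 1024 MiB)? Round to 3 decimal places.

0.350 GiB

Audio total: 64 + 224 = 288 kbps = 0.288 Mbps.
Total bitrate: 4.4 + 0.288 = 4.688 Mbps.
Stream data: 4.688 Mbps × 600 s = 2812.8 Mb.
With 7% container overhead: ×1.07.
3,010 Mb = 376,212,000 bytes ÷ 1,073,741,824 = 0.3504 GiB.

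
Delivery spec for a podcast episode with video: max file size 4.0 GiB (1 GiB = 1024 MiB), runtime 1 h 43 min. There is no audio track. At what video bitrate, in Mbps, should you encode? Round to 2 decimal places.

5.56 Mbps

Budget: 4.0 GiB = 34359.7 Mb.
1 h 43 min = 103 min = 6180 s
Total bitrate budget: 34359.7 Mb / 6180 s = 5.560 Mbps.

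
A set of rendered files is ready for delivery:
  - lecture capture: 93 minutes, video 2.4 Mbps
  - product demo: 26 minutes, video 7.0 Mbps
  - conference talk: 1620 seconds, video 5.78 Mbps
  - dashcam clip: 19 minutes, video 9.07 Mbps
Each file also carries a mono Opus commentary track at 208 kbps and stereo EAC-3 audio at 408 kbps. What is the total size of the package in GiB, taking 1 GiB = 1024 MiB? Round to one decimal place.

5.8 GiB

Audio total: 208 + 408 = 616 kbps = 0.616 Mbps.
lecture capture: 3.016 Mbps × 5580 s = 16829.3 Mb
product demo: 7.616 Mbps × 1560 s = 11881.0 Mb
conference talk: 6.396 Mbps × 1620 s = 10361.5 Mb
dashcam clip: 9.686 Mbps × 1140 s = 11042.0 Mb
Total: 50113.8 Mb = 6264.2 MB.
= 5.834 GiB.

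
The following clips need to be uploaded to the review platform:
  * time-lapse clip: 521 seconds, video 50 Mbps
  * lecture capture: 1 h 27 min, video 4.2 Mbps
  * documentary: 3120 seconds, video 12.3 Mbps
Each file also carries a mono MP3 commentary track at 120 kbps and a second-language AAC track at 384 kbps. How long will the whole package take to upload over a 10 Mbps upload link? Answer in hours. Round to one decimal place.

Audio total: 120 + 384 = 504 kbps = 0.504 Mbps.
time-lapse clip: 50.504 Mbps × 521 s = 26312.6 Mb
lecture capture: 4.704 Mbps × 5220 s = 24554.9 Mb
documentary: 12.804 Mbps × 3120 s = 39948.5 Mb
Total: 90815.9 Mb = 11352.0 MB.
At 10 Mbps: 90815.9 / 10 = 9082 s ≈ 2.52 hours.

2.5 hours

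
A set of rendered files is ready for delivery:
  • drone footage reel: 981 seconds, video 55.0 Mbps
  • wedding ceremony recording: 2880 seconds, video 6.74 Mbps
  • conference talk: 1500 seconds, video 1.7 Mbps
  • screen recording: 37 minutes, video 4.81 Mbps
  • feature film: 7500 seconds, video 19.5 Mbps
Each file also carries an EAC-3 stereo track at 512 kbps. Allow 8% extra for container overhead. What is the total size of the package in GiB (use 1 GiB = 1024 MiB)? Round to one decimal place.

Audio: 512 kbps = 0.512 Mbps.
drone footage reel: 55.512 Mbps × 981 s × 1.08 = 58813.9 Mb
wedding ceremony recording: 7.252 Mbps × 2880 s × 1.08 = 22556.6 Mb
conference talk: 2.212 Mbps × 1500 s × 1.08 = 3583.4 Mb
screen recording: 5.322 Mbps × 2220 s × 1.08 = 12760.0 Mb
feature film: 20.012 Mbps × 7500 s × 1.08 = 162097.2 Mb
Total: 259811.1 Mb = 32476.4 MB.
= 30.25 GiB.

30.2 GiB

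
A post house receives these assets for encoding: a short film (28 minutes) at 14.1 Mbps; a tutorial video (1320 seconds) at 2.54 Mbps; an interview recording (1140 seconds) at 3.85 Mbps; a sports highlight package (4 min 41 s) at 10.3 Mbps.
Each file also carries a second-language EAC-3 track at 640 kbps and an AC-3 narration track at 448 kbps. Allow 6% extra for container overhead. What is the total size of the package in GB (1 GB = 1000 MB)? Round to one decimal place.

Audio total: 640 + 448 = 1088 kbps = 1.088 Mbps.
short film: 15.188 Mbps × 1680 s × 1.06 = 27046.8 Mb
tutorial video: 3.628 Mbps × 1320 s × 1.06 = 5076.3 Mb
interview recording: 4.938 Mbps × 1140 s × 1.06 = 5967.1 Mb
sports highlight package: 11.388 Mbps × 281 s × 1.06 = 3392.0 Mb
Total: 41482.2 Mb = 5185.3 MB.
= 5.185 GB.

5.2 GB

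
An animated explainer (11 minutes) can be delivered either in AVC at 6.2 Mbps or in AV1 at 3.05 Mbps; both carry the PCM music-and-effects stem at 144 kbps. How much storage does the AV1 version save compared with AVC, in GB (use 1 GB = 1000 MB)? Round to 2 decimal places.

0.26 GB

11 min = 660 s
Audio: 144 kbps = 0.144 Mbps.
AVC: 6.344 Mbps × 660 s = 4187.0 Mb = 0.523 GB.
AV1: 3.194 Mbps × 660 s = 2108.0 Mb = 0.264 GB.
Saving: 0.523 − 0.264 = 0.260 GB.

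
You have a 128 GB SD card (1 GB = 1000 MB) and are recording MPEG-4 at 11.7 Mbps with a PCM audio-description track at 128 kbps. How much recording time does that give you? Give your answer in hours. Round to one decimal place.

Audio: 128 kbps = 0.128 Mbps.
Total bitrate: 11.7 + 0.128 = 11.828 Mbps.
Capacity: 128 GB = 1,024,000 Mb.
Recording time: 1,024,000 / 11.828 = 86,574 s ≈ 24.0 hours.

24.0 hours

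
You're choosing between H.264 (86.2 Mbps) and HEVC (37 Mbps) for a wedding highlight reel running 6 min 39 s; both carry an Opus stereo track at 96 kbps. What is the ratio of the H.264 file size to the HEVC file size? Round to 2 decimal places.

6 min 39 s = 399 s
Audio: 96 kbps = 0.096 Mbps.
H.264: 86.296 Mbps × 399 s = 34432.1 Mb = 4.008 GiB.
HEVC: 37.096 Mbps × 399 s = 14801.3 Mb = 1.723 GiB.
Ratio: 4.008 / 1.723 = 2.326.

2.33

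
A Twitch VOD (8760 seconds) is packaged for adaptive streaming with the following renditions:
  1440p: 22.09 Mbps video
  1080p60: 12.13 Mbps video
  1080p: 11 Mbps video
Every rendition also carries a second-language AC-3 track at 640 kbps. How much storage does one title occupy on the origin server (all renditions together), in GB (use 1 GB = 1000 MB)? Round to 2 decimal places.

Audio: 640 kbps = 0.640 Mbps.
Sum of rendition bitrates: (22.09+0.640) + (12.13+0.640) + (11+0.640) = 47.140 Mbps.
× 8760 s = 412,946 Mb = 51,618 MB = 51.62 GB.

51.62 GB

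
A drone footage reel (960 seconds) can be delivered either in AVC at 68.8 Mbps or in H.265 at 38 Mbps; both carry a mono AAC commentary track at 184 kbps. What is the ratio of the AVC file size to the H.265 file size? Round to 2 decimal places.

1.81

Audio: 184 kbps = 0.184 Mbps.
AVC: 68.984 Mbps × 960 s = 66224.6 Mb = 7.710 GiB.
H.265: 38.184 Mbps × 960 s = 36656.6 Mb = 4.267 GiB.
Ratio: 7.710 / 4.267 = 1.807.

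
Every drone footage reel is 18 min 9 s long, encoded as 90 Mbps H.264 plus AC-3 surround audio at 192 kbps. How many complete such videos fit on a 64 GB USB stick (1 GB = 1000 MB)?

5

18 min 9 s = 1089 s
Audio: 192 kbps = 0.192 Mbps.
Total bitrate: 90.192 Mbps.
Per item: 90.192 Mbps × 1089 s = 98,219 Mb = 12,277 MB.
Capacity: 64 GB = 512,000 Mb; 5.21 items → 5 complete.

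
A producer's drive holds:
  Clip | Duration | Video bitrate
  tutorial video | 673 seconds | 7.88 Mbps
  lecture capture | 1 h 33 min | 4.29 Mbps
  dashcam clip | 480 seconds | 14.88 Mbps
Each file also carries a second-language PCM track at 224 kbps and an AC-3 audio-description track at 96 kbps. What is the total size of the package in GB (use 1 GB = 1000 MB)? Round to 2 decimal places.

4.82 GB

Audio total: 224 + 96 = 320 kbps = 0.320 Mbps.
tutorial video: 8.200 Mbps × 673 s = 5518.6 Mb
lecture capture: 4.610 Mbps × 5580 s = 25723.8 Mb
dashcam clip: 15.200 Mbps × 480 s = 7296.0 Mb
Total: 38538.4 Mb = 4817.3 MB.
= 4.817 GB.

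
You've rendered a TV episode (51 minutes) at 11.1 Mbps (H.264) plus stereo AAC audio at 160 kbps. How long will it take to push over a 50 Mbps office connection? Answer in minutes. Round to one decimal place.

11.5 minutes

51 min = 3060 s
Audio: 160 kbps = 0.160 Mbps.
Total bitrate: 11.260 Mbps.
File: 11.260 Mbps × 3060 s = 34455.6 Mb.
At 50 Mbps: 34455.6 / 50 = 689.1 s ≈ 11.5 minutes.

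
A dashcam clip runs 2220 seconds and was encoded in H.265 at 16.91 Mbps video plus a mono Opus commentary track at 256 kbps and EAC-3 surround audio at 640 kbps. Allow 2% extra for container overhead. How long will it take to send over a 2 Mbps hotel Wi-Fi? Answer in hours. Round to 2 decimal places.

Audio total: 256 + 640 = 896 kbps = 0.896 Mbps.
Total bitrate: 17.806 Mbps.
File: 17.806 Mbps × 2220 s = 39529.3 Mb.
With 2% container overhead: ×1.02. → 40319.9 Mb.
At 2 Mbps: 40319.9 / 2 = 20160.0 s ≈ 5.6 hours.

5.60 hours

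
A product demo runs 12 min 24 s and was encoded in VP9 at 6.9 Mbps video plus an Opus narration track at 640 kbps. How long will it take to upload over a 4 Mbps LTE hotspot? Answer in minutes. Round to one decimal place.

23.4 minutes

12 min 24 s = 744 s
Audio: 640 kbps = 0.640 Mbps.
Total bitrate: 7.540 Mbps.
File: 7.540 Mbps × 744 s = 5609.8 Mb.
At 4 Mbps: 5609.8 / 4 = 1402.4 s ≈ 23.4 minutes.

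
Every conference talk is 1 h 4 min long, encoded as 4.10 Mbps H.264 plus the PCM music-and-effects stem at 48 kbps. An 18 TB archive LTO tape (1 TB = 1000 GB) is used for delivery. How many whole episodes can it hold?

1 h 4 min = 64 min = 3840 s
Audio: 48 kbps = 0.048 Mbps.
Total bitrate: 4.148 Mbps.
Per item: 4.148 Mbps × 3840 s = 15,928 Mb = 1,991 MB.
Capacity: 18 TB = 144,000,000 Mb; 9040.50 items → 9040 complete.

9040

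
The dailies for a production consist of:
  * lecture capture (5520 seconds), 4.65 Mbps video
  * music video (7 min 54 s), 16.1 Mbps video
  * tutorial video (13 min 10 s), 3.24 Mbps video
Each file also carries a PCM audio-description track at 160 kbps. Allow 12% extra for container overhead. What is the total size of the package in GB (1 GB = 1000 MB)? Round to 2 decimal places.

Audio: 160 kbps = 0.160 Mbps.
lecture capture: 4.810 Mbps × 5520 s × 1.12 = 29737.3 Mb
music video: 16.260 Mbps × 474 s × 1.12 = 8632.1 Mb
tutorial video: 3.400 Mbps × 790 s × 1.12 = 3008.3 Mb
Total: 41377.8 Mb = 5172.2 MB.
= 5.172 GB.

5.17 GB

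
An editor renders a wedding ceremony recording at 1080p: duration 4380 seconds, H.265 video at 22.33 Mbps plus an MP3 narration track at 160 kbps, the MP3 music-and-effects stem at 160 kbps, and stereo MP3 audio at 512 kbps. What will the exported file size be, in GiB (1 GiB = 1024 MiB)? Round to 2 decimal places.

Audio total: 160 + 160 + 512 = 832 kbps = 0.832 Mbps.
Total bitrate: 22.33 + 0.832 = 23.162 Mbps.
Stream data: 23.162 Mbps × 4380 s = 101449.6 Mb.
101,450 Mb = 12,681,195,000 bytes ÷ 1,073,741,824 = 11.81 GiB.

11.81 GiB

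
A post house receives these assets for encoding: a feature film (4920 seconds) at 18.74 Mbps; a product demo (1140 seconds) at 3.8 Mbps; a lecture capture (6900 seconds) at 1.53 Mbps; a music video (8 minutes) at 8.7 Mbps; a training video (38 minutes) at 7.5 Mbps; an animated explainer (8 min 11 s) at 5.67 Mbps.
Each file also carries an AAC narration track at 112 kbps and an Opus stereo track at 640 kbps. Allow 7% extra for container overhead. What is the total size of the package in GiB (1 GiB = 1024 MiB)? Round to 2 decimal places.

Audio total: 112 + 640 = 752 kbps = 0.752 Mbps.
feature film: 19.492 Mbps × 4920 s × 1.07 = 102613.7 Mb
product demo: 4.552 Mbps × 1140 s × 1.07 = 5552.5 Mb
lecture capture: 2.282 Mbps × 6900 s × 1.07 = 16848.0 Mb
music video: 9.452 Mbps × 480 s × 1.07 = 4854.5 Mb
training video: 8.252 Mbps × 2280 s × 1.07 = 20131.6 Mb
animated explainer: 6.422 Mbps × 491 s × 1.07 = 3373.9 Mb
Total: 153374.3 Mb = 19171.8 MB.
= 17.86 GiB.

17.86 GiB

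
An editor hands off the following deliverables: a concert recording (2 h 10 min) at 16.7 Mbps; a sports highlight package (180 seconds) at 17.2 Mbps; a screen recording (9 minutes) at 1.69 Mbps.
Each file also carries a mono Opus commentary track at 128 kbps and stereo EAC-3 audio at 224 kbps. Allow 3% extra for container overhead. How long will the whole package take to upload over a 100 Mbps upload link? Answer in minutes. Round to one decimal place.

Audio total: 128 + 224 = 352 kbps = 0.352 Mbps.
concert recording: 17.052 Mbps × 7800 s × 1.03 = 136995.8 Mb
sports highlight package: 17.552 Mbps × 180 s × 1.03 = 3254.1 Mb
screen recording: 2.042 Mbps × 540 s × 1.03 = 1135.8 Mb
Total: 141385.7 Mb = 17673.2 MB.
At 100 Mbps: 141385.7 / 100 = 1414 s ≈ 23.6 minutes.

23.6 minutes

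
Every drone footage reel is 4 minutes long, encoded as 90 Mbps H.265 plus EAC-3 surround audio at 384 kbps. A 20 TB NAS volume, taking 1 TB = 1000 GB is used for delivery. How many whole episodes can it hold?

7375

4 min = 240 s
Audio: 384 kbps = 0.384 Mbps.
Total bitrate: 90.384 Mbps.
Per item: 90.384 Mbps × 240 s = 21,692 Mb = 2,712 MB.
Capacity: 20 TB = 160,000,000 Mb; 7375.94 items → 7375 complete.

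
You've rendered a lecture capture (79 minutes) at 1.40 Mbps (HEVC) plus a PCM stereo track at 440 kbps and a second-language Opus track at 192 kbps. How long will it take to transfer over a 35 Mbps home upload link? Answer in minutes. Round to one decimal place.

79 min = 4740 s
Audio total: 440 + 192 = 632 kbps = 0.632 Mbps.
Total bitrate: 2.032 Mbps.
File: 2.032 Mbps × 4740 s = 9631.7 Mb.
At 35 Mbps: 9631.7 / 35 = 275.2 s ≈ 4.59 minutes.

4.6 minutes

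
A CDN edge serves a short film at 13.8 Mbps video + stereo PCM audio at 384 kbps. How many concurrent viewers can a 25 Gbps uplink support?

1762

Audio: 384 kbps = 0.384 Mbps.
Per-viewer media rate: 14.184 Mbps.
25 Gbps = 25,000 Mbps; 25,000 / 14.184 = 1762.55 → 1762 viewers.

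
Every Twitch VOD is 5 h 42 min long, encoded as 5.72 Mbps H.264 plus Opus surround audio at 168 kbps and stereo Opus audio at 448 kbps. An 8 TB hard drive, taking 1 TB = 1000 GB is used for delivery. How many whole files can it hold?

5 h 42 min = 342 min = 20520 s
Audio total: 168 + 448 = 616 kbps = 0.616 Mbps.
Total bitrate: 6.336 Mbps.
Per item: 6.336 Mbps × 20520 s = 130,015 Mb = 16,252 MB.
Capacity: 8 TB = 64,000,000 Mb; 492.25 items → 492 complete.

492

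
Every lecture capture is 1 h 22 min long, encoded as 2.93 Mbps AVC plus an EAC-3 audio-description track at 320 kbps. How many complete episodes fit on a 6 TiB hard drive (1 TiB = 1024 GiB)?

1 h 22 min = 82 min = 4920 s
Audio: 320 kbps = 0.320 Mbps.
Total bitrate: 3.250 Mbps.
Per item: 3.250 Mbps × 4920 s = 15,990 Mb = 1,999 MB.
Capacity: 6 TiB = 52,776,558 Mb; 3300.60 items → 3300 complete.

3300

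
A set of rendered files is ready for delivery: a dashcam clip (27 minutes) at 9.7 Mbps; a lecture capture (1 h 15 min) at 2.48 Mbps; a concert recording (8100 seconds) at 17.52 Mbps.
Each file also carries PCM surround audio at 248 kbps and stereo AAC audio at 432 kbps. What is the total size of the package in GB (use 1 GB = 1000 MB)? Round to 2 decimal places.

Audio total: 248 + 432 = 680 kbps = 0.680 Mbps.
dashcam clip: 10.380 Mbps × 1620 s = 16815.6 Mb
lecture capture: 3.160 Mbps × 4500 s = 14220.0 Mb
concert recording: 18.200 Mbps × 8100 s = 147420.0 Mb
Total: 178455.6 Mb = 22307.0 MB.
= 22.31 GB.

22.31 GB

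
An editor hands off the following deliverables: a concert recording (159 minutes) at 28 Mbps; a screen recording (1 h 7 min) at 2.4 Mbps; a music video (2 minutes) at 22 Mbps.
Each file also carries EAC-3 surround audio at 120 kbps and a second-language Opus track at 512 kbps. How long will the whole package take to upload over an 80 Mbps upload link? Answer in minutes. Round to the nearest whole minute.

Audio total: 120 + 512 = 632 kbps = 0.632 Mbps.
concert recording: 28.632 Mbps × 9540 s = 273149.3 Mb
screen recording: 3.032 Mbps × 4020 s = 12188.6 Mb
music video: 22.632 Mbps × 120 s = 2715.8 Mb
Total: 288053.8 Mb = 36006.7 MB.
At 80 Mbps: 288053.8 / 80 = 3601 s ≈ 60 minutes.

60 minutes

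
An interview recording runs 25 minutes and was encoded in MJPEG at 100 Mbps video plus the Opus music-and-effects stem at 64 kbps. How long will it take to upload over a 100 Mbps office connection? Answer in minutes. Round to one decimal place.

25.0 minutes

25 min = 1500 s
Audio: 64 kbps = 0.064 Mbps.
Total bitrate: 100.064 Mbps.
File: 100.064 Mbps × 1500 s = 150096.0 Mb.
At 100 Mbps: 150096.0 / 100 = 1501.0 s ≈ 25 minutes.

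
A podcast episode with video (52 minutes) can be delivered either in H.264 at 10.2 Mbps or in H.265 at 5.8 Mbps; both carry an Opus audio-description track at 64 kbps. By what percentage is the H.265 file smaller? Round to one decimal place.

42.9%

52 min = 3120 s
Audio: 64 kbps = 0.064 Mbps.
H.264: 10.264 Mbps × 3120 s = 32023.7 Mb = 3.728 GiB.
H.265: 5.864 Mbps × 3120 s = 18295.7 Mb = 2.130 GiB.
Reduction: (1 − 2.130/3.728) × 100 = 42.87%.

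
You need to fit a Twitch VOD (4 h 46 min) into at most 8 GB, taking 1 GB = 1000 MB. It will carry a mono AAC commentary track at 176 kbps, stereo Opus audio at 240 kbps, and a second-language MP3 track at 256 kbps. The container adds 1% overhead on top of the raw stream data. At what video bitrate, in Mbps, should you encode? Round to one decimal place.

3.0 Mbps

Budget: 8 GB = 64000.0 Mb.
Stream payload after overhead: 64000.0 / 1.01 = 63366.3 Mb.
4 h 46 min = 286 min = 17160 s
Total bitrate budget: 63366.3 Mb / 17160 s = 3.693 Mbps.
Audio total: 176 + 240 + 256 = 672 kbps = 0.672 Mbps.
Video: 3.693 − 0.672 = 3.021 Mbps.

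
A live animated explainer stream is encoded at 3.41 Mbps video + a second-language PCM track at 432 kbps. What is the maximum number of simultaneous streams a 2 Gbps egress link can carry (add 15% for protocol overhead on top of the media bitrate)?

Audio: 432 kbps = 0.432 Mbps.
Per-viewer media rate: 3.842 Mbps.
On the wire with 15% overhead: 4.418 Mbps.
2 Gbps = 2,000 Mbps; 2,000 / 4.418 = 452.66 → 452 viewers.

452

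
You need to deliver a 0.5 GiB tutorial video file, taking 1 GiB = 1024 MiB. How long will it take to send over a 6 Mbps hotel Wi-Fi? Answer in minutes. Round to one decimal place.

11.9 minutes

File: 0.5 GiB = 4295.0 Mb.
At 6 Mbps: 4295.0 / 6 = 715.8 s ≈ 11.9 minutes.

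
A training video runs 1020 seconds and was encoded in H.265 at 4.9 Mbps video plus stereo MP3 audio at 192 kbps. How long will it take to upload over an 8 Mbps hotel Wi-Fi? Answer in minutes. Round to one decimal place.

Audio: 192 kbps = 0.192 Mbps.
Total bitrate: 5.092 Mbps.
File: 5.092 Mbps × 1020 s = 5193.8 Mb.
At 8 Mbps: 5193.8 / 8 = 649.2 s ≈ 10.8 minutes.

10.8 minutes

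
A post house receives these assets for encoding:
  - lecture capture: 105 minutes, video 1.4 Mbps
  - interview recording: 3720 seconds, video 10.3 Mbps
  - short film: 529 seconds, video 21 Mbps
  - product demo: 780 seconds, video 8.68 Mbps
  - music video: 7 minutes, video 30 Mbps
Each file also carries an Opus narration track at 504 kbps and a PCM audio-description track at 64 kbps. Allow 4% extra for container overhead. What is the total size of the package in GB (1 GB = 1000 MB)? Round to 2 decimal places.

10.96 GB

Audio total: 504 + 64 = 568 kbps = 0.568 Mbps.
lecture capture: 1.968 Mbps × 6300 s × 1.04 = 12894.3 Mb
interview recording: 10.868 Mbps × 3720 s × 1.04 = 42046.1 Mb
short film: 21.568 Mbps × 529 s × 1.04 = 11865.9 Mb
product demo: 9.248 Mbps × 780 s × 1.04 = 7502.0 Mb
music video: 30.568 Mbps × 420 s × 1.04 = 13352.1 Mb
Total: 87660.4 Mb = 10957.5 MB.
= 10.96 GB.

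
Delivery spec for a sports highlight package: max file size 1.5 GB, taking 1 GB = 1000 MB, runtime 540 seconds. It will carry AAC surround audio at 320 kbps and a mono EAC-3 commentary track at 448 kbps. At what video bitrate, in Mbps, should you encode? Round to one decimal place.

Budget: 1.5 GB = 12000.0 Mb.
Total bitrate budget: 12000.0 Mb / 540 s = 22.222 Mbps.
Audio total: 320 + 448 = 768 kbps = 0.768 Mbps.
Video: 22.222 − 0.768 = 21.454 Mbps.

21.5 Mbps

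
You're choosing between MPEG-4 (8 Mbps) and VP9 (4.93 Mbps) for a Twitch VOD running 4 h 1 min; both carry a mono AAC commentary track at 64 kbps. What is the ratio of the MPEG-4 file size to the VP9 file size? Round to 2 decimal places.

4 h 1 min = 241 min = 14460 s
Audio: 64 kbps = 0.064 Mbps.
MPEG-4: 8.064 Mbps × 14460 s = 116605.4 Mb = 13.575 GiB.
VP9: 4.994 Mbps × 14460 s = 72213.2 Mb = 8.407 GiB.
Ratio: 13.575 / 8.407 = 1.615.

1.61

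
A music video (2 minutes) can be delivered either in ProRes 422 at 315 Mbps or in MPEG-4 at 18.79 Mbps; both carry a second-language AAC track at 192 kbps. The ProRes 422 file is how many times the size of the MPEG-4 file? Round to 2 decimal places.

16.60

2 min = 120 s
Audio: 192 kbps = 0.192 Mbps.
ProRes 422: 315.192 Mbps × 120 s = 37823.0 Mb = 4.728 GB.
MPEG-4: 18.982 Mbps × 120 s = 2277.8 Mb = 0.285 GB.
Ratio: 4.728 / 0.285 = 16.605.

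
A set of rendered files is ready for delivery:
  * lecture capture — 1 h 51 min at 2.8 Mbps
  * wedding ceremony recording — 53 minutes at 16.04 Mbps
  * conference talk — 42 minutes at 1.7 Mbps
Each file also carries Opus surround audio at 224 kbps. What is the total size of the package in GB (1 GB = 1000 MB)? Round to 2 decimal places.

Audio: 224 kbps = 0.224 Mbps.
lecture capture: 3.024 Mbps × 6660 s = 20139.8 Mb
wedding ceremony recording: 16.264 Mbps × 3180 s = 51719.5 Mb
conference talk: 1.924 Mbps × 2520 s = 4848.5 Mb
Total: 76707.8 Mb = 9588.5 MB.
= 9.588 GB.

9.59 GB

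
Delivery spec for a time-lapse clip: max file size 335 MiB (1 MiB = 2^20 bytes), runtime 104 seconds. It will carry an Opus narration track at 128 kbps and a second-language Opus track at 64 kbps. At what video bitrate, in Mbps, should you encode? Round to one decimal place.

26.8 Mbps

Budget: 335 MiB = 2810.2 Mb.
Total bitrate budget: 2810.2 Mb / 104 s = 27.021 Mbps.
Audio total: 128 + 64 = 192 kbps = 0.192 Mbps.
Video: 27.021 − 0.192 = 26.829 Mbps.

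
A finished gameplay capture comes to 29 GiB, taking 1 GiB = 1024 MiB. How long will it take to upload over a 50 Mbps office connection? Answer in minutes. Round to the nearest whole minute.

83 minutes

File: 29 GiB = 249108.1 Mb.
At 50 Mbps: 249108.1 / 50 = 4982.2 s ≈ 83 minutes.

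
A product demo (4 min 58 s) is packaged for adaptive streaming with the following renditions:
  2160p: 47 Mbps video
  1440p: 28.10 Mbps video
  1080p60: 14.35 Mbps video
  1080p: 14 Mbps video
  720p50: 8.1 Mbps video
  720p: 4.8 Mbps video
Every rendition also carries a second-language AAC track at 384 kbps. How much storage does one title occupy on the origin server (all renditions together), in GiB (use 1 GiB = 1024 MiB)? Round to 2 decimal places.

4 min 58 s = 298 s
Audio: 384 kbps = 0.384 Mbps.
Sum of rendition bitrates: (47+0.384) + (28.10+0.384) + (14.35+0.384) + (14+0.384) + (8.1+0.384) + (4.8+0.384) = 118.654 Mbps.
× 298 s = 35,359 Mb = 4,420 MB = 4.116 GiB.

4.12 GiB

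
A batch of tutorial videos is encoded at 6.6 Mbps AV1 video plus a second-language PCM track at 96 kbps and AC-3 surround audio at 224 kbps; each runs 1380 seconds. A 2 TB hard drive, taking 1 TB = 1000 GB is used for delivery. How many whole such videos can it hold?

1675

Audio total: 96 + 224 = 320 kbps = 0.320 Mbps.
Total bitrate: 6.920 Mbps.
Per item: 6.920 Mbps × 1380 s = 9,550 Mb = 1,194 MB.
Capacity: 2 TB = 16,000,000 Mb; 1675.46 items → 1675 complete.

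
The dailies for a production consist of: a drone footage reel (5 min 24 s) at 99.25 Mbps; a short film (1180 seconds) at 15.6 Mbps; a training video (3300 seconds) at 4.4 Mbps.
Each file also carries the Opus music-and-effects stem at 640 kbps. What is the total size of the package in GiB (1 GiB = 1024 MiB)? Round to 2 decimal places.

7.93 GiB

Audio: 640 kbps = 0.640 Mbps.
drone footage reel: 99.890 Mbps × 324 s = 32364.4 Mb
short film: 16.240 Mbps × 1180 s = 19163.2 Mb
training video: 5.040 Mbps × 3300 s = 16632.0 Mb
Total: 68159.6 Mb = 8519.9 MB.
= 7.935 GiB.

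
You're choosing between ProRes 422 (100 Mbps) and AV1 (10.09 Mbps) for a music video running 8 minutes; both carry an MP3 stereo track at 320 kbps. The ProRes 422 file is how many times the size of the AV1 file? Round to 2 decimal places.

9.64

8 min = 480 s
Audio: 320 kbps = 0.320 Mbps.
ProRes 422: 100.320 Mbps × 480 s = 48153.6 Mb = 6.019 GB.
AV1: 10.410 Mbps × 480 s = 4996.8 Mb = 0.625 GB.
Ratio: 6.019 / 0.625 = 9.637.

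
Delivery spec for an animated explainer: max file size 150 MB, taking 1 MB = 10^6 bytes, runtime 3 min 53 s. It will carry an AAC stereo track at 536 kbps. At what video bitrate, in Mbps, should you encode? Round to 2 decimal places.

Budget: 150 MB = 1200.0 Mb.
3 min 53 s = 233 s
Total bitrate budget: 1200.0 Mb / 233 s = 5.150 Mbps.
Audio: 536 kbps = 0.536 Mbps.
Video: 5.150 − 0.536 = 4.614 Mbps.

4.61 Mbps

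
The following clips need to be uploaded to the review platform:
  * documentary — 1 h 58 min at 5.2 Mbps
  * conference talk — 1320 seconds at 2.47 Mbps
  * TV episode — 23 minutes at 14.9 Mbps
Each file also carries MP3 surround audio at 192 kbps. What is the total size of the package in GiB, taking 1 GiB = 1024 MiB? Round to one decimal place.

7.3 GiB

Audio: 192 kbps = 0.192 Mbps.
documentary: 5.392 Mbps × 7080 s = 38175.4 Mb
conference talk: 2.662 Mbps × 1320 s = 3513.8 Mb
TV episode: 15.092 Mbps × 1380 s = 20827.0 Mb
Total: 62516.2 Mb = 7814.5 MB.
= 7.278 GiB.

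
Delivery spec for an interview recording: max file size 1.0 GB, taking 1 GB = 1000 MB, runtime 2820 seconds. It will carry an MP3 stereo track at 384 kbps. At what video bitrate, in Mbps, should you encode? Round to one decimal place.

2.5 Mbps

Budget: 1.0 GB = 8000.0 Mb.
Total bitrate budget: 8000.0 Mb / 2820 s = 2.837 Mbps.
Audio: 384 kbps = 0.384 Mbps.
Video: 2.837 − 0.384 = 2.453 Mbps.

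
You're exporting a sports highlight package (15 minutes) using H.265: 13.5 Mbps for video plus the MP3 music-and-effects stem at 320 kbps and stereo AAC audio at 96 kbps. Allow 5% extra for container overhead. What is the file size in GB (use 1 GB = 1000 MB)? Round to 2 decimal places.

1.64 GB

15 min = 900 s
Audio total: 320 + 96 = 416 kbps = 0.416 Mbps.
Total bitrate: 13.5 + 0.416 = 13.916 Mbps.
Stream data: 13.916 Mbps × 900 s = 12524.4 Mb.
With 5% container overhead: ×1.05.
13,151 Mb ÷ 8 = 1,644 MB → 1.644 GB.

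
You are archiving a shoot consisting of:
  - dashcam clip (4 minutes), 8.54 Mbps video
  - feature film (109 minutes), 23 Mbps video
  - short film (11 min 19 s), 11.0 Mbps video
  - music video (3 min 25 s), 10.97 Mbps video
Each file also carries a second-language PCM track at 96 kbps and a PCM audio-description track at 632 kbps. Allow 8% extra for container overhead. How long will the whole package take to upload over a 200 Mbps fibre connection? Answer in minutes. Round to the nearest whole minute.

Audio total: 96 + 632 = 728 kbps = 0.728 Mbps.
dashcam clip: 9.268 Mbps × 240 s × 1.08 = 2402.3 Mb
feature film: 23.728 Mbps × 6540 s × 1.08 = 167595.6 Mb
short film: 11.728 Mbps × 679 s × 1.08 = 8600.4 Mb
music video: 11.698 Mbps × 205 s × 1.08 = 2589.9 Mb
Total: 181188.2 Mb = 22648.5 MB.
At 200 Mbps: 181188.2 / 200 = 906 s ≈ 15.1 minutes.

15 minutes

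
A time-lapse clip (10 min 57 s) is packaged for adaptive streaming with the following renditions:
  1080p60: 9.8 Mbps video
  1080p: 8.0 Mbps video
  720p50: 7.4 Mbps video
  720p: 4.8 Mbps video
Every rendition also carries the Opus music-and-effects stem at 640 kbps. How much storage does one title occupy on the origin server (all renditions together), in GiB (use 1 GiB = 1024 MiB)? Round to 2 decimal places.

2.49 GiB

10 min 57 s = 657 s
Audio: 640 kbps = 0.640 Mbps.
Sum of rendition bitrates: (9.8+0.640) + (8.0+0.640) + (7.4+0.640) + (4.8+0.640) = 32.560 Mbps.
× 657 s = 21,392 Mb = 2,674 MB = 2.490 GiB.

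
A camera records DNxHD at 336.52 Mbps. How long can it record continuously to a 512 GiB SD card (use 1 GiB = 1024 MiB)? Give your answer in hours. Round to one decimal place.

3.6 hours

Capacity: 512 GiB = 4,398,047 Mb.
Recording time: 4,398,047 / 336.520 = 13,069 s ≈ 3.63 hours.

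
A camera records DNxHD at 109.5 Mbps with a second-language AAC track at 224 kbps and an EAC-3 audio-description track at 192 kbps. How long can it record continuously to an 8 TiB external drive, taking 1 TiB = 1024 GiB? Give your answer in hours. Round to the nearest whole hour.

178 hours

Audio total: 224 + 192 = 416 kbps = 0.416 Mbps.
Total bitrate: 109.5 + 0.416 = 109.916 Mbps.
Capacity: 8 TiB = 70,368,744 Mb.
Recording time: 70,368,744 / 109.916 = 640,205 s ≈ 178 hours.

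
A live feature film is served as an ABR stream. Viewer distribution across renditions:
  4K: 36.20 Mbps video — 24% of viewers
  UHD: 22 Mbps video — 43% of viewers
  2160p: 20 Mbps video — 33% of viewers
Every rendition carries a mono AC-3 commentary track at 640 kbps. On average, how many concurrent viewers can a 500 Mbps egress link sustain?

Audio: 640 kbps = 0.640 Mbps.
Average per-viewer bitrate: 0.24×36.840 + 0.43×22.640 + 0.33×20.640 = 25.388 Mbps.
500 Mbps = 500.0 Mbps; 500.0 / 25.388 = 19.69 → 19.

19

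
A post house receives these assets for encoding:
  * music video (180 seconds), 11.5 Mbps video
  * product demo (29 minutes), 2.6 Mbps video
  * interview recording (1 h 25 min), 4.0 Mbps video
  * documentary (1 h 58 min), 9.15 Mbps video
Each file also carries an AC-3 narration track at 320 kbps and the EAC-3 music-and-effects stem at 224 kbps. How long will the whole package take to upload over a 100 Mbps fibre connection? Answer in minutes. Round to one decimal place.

16.6 minutes

Audio total: 320 + 224 = 544 kbps = 0.544 Mbps.
music video: 12.044 Mbps × 180 s = 2167.9 Mb
product demo: 3.144 Mbps × 1740 s = 5470.6 Mb
interview recording: 4.544 Mbps × 5100 s = 23174.4 Mb
documentary: 9.694 Mbps × 7080 s = 68633.5 Mb
Total: 99446.4 Mb = 12430.8 MB.
At 100 Mbps: 99446.4 / 100 = 994 s ≈ 16.6 minutes.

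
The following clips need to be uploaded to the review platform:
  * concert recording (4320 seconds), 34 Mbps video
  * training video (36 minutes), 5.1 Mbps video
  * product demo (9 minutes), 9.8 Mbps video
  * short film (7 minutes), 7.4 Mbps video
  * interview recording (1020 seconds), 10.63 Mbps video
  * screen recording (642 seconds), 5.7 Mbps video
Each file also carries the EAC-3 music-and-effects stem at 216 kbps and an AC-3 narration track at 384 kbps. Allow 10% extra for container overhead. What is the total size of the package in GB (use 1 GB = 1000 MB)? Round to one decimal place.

Audio total: 216 + 384 = 600 kbps = 0.600 Mbps.
concert recording: 34.600 Mbps × 4320 s × 1.10 = 164419.2 Mb
training video: 5.700 Mbps × 2160 s × 1.10 = 13543.2 Mb
product demo: 10.400 Mbps × 540 s × 1.10 = 6177.6 Mb
short film: 8.000 Mbps × 420 s × 1.10 = 3696.0 Mb
interview recording: 11.230 Mbps × 1020 s × 1.10 = 12600.1 Mb
screen recording: 6.300 Mbps × 642 s × 1.10 = 4449.1 Mb
Total: 204885.1 Mb = 25610.6 MB.
= 25.61 GB.

25.6 GB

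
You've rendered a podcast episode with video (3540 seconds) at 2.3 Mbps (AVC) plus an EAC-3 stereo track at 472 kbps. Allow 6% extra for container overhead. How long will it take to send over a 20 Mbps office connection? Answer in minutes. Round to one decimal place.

8.7 minutes

Audio: 472 kbps = 0.472 Mbps.
Total bitrate: 2.772 Mbps.
File: 2.772 Mbps × 3540 s = 9812.9 Mb.
With 6% container overhead: ×1.06. → 10401.7 Mb.
At 20 Mbps: 10401.7 / 20 = 520.1 s ≈ 8.67 minutes.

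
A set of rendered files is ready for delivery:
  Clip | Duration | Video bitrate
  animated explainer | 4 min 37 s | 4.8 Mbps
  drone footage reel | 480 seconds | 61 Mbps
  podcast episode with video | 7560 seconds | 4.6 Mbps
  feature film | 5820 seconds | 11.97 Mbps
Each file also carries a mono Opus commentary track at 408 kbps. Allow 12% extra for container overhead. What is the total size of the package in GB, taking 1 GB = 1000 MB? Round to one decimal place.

19.7 GB

Audio: 408 kbps = 0.408 Mbps.
animated explainer: 5.208 Mbps × 277 s × 1.12 = 1615.7 Mb
drone footage reel: 61.408 Mbps × 480 s × 1.12 = 33012.9 Mb
podcast episode with video: 5.008 Mbps × 7560 s × 1.12 = 42403.7 Mb
feature film: 12.378 Mbps × 5820 s × 1.12 = 80684.8 Mb
Total: 157717.2 Mb = 19714.6 MB.
= 19.71 GB.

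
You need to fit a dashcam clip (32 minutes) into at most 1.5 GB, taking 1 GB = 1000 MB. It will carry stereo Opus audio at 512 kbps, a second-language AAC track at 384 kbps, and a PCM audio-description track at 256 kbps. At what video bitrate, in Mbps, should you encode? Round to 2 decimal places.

Budget: 1.5 GB = 12000.0 Mb.
32 min = 1920 s
Total bitrate budget: 12000.0 Mb / 1920 s = 6.250 Mbps.
Audio total: 512 + 384 + 256 = 1152 kbps = 1.152 Mbps.
Video: 6.250 − 1.152 = 5.098 Mbps.

5.10 Mbps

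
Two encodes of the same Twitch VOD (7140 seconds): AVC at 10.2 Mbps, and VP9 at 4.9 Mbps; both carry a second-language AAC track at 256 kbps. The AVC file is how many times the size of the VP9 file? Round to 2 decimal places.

2.03

Audio: 256 kbps = 0.256 Mbps.
AVC: 10.456 Mbps × 7140 s = 74655.8 Mb = 8.691 GiB.
VP9: 5.156 Mbps × 7140 s = 36813.8 Mb = 4.286 GiB.
Ratio: 8.691 / 4.286 = 2.028.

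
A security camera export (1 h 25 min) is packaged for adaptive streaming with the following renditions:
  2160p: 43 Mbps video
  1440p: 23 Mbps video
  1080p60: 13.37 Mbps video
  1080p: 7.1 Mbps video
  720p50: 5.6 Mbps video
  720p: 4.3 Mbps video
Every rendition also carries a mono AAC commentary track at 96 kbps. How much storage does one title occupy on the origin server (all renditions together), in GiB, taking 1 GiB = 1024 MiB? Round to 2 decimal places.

1 h 25 min = 85 min = 5100 s
Audio: 96 kbps = 0.096 Mbps.
Sum of rendition bitrates: (43+0.096) + (23+0.096) + (13.37+0.096) + (7.1+0.096) + (5.6+0.096) + (4.3+0.096) = 96.946 Mbps.
× 5100 s = 494,425 Mb = 61,803 MB = 57.56 GiB.

57.56 GiB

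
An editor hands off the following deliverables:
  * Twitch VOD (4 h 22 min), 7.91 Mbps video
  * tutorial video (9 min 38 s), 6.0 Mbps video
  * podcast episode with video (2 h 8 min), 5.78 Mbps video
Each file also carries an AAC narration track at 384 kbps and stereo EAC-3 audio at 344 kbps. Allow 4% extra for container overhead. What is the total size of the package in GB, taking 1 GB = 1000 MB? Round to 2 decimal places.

24.66 GB

Audio total: 384 + 344 = 728 kbps = 0.728 Mbps.
Twitch VOD: 8.638 Mbps × 15720 s × 1.04 = 141220.9 Mb
tutorial video: 6.728 Mbps × 578 s × 1.04 = 4044.3 Mb
podcast episode with video: 6.508 Mbps × 7680 s × 1.04 = 51980.7 Mb
Total: 197246.0 Mb = 24655.7 MB.
= 24.66 GB.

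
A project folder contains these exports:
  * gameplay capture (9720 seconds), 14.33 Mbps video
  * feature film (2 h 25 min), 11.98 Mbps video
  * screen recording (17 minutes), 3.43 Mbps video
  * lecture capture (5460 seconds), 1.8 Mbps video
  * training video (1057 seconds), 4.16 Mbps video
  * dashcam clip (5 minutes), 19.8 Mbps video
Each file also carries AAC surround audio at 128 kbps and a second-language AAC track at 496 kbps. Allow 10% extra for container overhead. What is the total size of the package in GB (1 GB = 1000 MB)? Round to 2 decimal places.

38.99 GB

Audio total: 128 + 496 = 624 kbps = 0.624 Mbps.
gameplay capture: 14.954 Mbps × 9720 s × 1.10 = 159888.2 Mb
feature film: 12.604 Mbps × 8700 s × 1.10 = 120620.3 Mb
screen recording: 4.054 Mbps × 1020 s × 1.10 = 4548.6 Mb
lecture capture: 2.424 Mbps × 5460 s × 1.10 = 14558.5 Mb
training video: 4.784 Mbps × 1057 s × 1.10 = 5562.4 Mb
dashcam clip: 20.424 Mbps × 300 s × 1.10 = 6739.9 Mb
Total: 311917.9 Mb = 38989.7 MB.
= 38.99 GB.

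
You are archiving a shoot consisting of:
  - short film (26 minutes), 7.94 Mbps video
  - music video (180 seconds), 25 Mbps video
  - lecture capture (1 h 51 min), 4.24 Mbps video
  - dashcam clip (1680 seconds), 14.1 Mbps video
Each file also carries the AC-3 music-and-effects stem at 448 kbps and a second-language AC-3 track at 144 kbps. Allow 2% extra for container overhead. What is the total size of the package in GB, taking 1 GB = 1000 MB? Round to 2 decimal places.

Audio total: 448 + 144 = 592 kbps = 0.592 Mbps.
short film: 8.532 Mbps × 1560 s × 1.02 = 13576.1 Mb
music video: 25.592 Mbps × 180 s × 1.02 = 4698.7 Mb
lecture capture: 4.832 Mbps × 6660 s × 1.02 = 32824.7 Mb
dashcam clip: 14.692 Mbps × 1680 s × 1.02 = 25176.2 Mb
Total: 76275.8 Mb = 9534.5 MB.
= 9.534 GB.

9.53 GB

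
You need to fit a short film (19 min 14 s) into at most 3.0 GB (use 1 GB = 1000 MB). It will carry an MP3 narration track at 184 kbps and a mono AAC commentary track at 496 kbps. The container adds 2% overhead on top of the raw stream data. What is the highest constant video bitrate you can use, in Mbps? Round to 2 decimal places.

19.71 Mbps

Budget: 3.0 GB = 24000.0 Mb.
Stream payload after overhead: 24000.0 / 1.02 = 23529.4 Mb.
19 min 14 s = 1154 s
Total bitrate budget: 23529.4 Mb / 1154 s = 20.389 Mbps.
Audio total: 184 + 496 = 680 kbps = 0.680 Mbps.
Video: 20.389 − 0.680 = 19.709 Mbps.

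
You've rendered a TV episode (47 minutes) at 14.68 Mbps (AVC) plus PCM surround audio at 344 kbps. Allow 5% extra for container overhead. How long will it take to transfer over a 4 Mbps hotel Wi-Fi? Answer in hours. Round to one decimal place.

47 min = 2820 s
Audio: 344 kbps = 0.344 Mbps.
Total bitrate: 15.024 Mbps.
File: 15.024 Mbps × 2820 s = 42367.7 Mb.
With 5% container overhead: ×1.05. → 44486.1 Mb.
At 4 Mbps: 44486.1 / 4 = 11121.5 s ≈ 3.09 hours.

3.1 hours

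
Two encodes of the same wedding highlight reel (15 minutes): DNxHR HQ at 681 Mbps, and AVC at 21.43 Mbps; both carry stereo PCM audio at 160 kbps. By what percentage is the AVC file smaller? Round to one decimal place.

96.8%

15 min = 900 s
Audio: 160 kbps = 0.160 Mbps.
DNxHR HQ: 681.160 Mbps × 900 s = 613044.0 Mb = 76.630 GB.
AVC: 21.590 Mbps × 900 s = 19431.0 Mb = 2.429 GB.
Reduction: (1 − 2.429/76.630) × 100 = 96.83%.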